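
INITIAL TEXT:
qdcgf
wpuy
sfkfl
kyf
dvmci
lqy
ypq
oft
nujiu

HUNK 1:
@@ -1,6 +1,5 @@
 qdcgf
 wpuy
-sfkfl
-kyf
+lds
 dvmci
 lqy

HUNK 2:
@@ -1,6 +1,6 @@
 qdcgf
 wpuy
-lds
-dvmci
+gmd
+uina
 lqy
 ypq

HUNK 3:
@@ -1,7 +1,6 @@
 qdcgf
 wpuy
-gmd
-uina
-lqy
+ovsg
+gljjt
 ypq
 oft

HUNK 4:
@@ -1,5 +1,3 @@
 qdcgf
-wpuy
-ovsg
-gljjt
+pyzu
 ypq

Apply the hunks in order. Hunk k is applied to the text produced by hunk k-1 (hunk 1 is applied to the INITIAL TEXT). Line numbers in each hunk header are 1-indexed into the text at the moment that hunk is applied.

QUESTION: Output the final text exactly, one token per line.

Hunk 1: at line 1 remove [sfkfl,kyf] add [lds] -> 8 lines: qdcgf wpuy lds dvmci lqy ypq oft nujiu
Hunk 2: at line 1 remove [lds,dvmci] add [gmd,uina] -> 8 lines: qdcgf wpuy gmd uina lqy ypq oft nujiu
Hunk 3: at line 1 remove [gmd,uina,lqy] add [ovsg,gljjt] -> 7 lines: qdcgf wpuy ovsg gljjt ypq oft nujiu
Hunk 4: at line 1 remove [wpuy,ovsg,gljjt] add [pyzu] -> 5 lines: qdcgf pyzu ypq oft nujiu

Answer: qdcgf
pyzu
ypq
oft
nujiu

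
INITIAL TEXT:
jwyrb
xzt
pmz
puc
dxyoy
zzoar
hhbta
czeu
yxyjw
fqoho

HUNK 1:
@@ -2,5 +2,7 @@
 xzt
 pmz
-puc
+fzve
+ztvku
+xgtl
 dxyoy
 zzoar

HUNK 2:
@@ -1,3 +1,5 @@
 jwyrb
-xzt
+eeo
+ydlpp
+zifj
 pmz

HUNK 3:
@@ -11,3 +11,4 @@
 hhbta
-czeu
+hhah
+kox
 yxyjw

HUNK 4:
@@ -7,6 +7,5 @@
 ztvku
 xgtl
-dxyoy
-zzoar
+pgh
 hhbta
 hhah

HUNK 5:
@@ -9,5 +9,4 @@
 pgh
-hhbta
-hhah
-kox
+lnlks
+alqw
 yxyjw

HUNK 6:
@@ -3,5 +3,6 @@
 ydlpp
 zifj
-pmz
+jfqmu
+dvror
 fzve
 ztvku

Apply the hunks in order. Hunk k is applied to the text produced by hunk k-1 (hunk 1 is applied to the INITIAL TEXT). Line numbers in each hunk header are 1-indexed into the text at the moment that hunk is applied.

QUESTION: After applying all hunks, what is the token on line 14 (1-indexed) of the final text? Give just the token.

Hunk 1: at line 2 remove [puc] add [fzve,ztvku,xgtl] -> 12 lines: jwyrb xzt pmz fzve ztvku xgtl dxyoy zzoar hhbta czeu yxyjw fqoho
Hunk 2: at line 1 remove [xzt] add [eeo,ydlpp,zifj] -> 14 lines: jwyrb eeo ydlpp zifj pmz fzve ztvku xgtl dxyoy zzoar hhbta czeu yxyjw fqoho
Hunk 3: at line 11 remove [czeu] add [hhah,kox] -> 15 lines: jwyrb eeo ydlpp zifj pmz fzve ztvku xgtl dxyoy zzoar hhbta hhah kox yxyjw fqoho
Hunk 4: at line 7 remove [dxyoy,zzoar] add [pgh] -> 14 lines: jwyrb eeo ydlpp zifj pmz fzve ztvku xgtl pgh hhbta hhah kox yxyjw fqoho
Hunk 5: at line 9 remove [hhbta,hhah,kox] add [lnlks,alqw] -> 13 lines: jwyrb eeo ydlpp zifj pmz fzve ztvku xgtl pgh lnlks alqw yxyjw fqoho
Hunk 6: at line 3 remove [pmz] add [jfqmu,dvror] -> 14 lines: jwyrb eeo ydlpp zifj jfqmu dvror fzve ztvku xgtl pgh lnlks alqw yxyjw fqoho
Final line 14: fqoho

Answer: fqoho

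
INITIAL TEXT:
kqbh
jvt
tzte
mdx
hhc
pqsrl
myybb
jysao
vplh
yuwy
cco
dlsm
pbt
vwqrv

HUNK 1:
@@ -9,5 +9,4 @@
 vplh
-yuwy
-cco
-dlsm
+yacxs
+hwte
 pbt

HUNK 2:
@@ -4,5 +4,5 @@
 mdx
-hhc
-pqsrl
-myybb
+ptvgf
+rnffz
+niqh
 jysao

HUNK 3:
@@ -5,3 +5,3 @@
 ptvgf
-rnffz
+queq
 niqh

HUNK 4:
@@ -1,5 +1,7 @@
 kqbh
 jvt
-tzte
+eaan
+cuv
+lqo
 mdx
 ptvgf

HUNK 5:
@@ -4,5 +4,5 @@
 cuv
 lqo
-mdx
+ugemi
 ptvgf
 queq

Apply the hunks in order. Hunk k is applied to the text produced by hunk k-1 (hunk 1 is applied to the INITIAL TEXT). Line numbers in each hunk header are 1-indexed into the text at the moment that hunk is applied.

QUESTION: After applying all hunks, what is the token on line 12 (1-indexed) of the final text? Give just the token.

Hunk 1: at line 9 remove [yuwy,cco,dlsm] add [yacxs,hwte] -> 13 lines: kqbh jvt tzte mdx hhc pqsrl myybb jysao vplh yacxs hwte pbt vwqrv
Hunk 2: at line 4 remove [hhc,pqsrl,myybb] add [ptvgf,rnffz,niqh] -> 13 lines: kqbh jvt tzte mdx ptvgf rnffz niqh jysao vplh yacxs hwte pbt vwqrv
Hunk 3: at line 5 remove [rnffz] add [queq] -> 13 lines: kqbh jvt tzte mdx ptvgf queq niqh jysao vplh yacxs hwte pbt vwqrv
Hunk 4: at line 1 remove [tzte] add [eaan,cuv,lqo] -> 15 lines: kqbh jvt eaan cuv lqo mdx ptvgf queq niqh jysao vplh yacxs hwte pbt vwqrv
Hunk 5: at line 4 remove [mdx] add [ugemi] -> 15 lines: kqbh jvt eaan cuv lqo ugemi ptvgf queq niqh jysao vplh yacxs hwte pbt vwqrv
Final line 12: yacxs

Answer: yacxs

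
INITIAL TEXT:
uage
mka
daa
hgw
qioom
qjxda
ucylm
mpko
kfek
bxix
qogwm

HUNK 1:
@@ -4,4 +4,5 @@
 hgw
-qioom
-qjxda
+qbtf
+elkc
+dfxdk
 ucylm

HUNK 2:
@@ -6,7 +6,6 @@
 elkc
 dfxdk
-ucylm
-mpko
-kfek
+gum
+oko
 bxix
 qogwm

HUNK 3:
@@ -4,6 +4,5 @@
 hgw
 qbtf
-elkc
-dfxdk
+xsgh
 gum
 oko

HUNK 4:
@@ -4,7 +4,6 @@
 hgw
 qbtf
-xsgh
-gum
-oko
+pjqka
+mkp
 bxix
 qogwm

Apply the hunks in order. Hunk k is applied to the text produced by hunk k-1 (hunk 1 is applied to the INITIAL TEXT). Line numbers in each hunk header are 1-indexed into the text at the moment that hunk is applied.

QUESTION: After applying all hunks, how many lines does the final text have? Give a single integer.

Answer: 9

Derivation:
Hunk 1: at line 4 remove [qioom,qjxda] add [qbtf,elkc,dfxdk] -> 12 lines: uage mka daa hgw qbtf elkc dfxdk ucylm mpko kfek bxix qogwm
Hunk 2: at line 6 remove [ucylm,mpko,kfek] add [gum,oko] -> 11 lines: uage mka daa hgw qbtf elkc dfxdk gum oko bxix qogwm
Hunk 3: at line 4 remove [elkc,dfxdk] add [xsgh] -> 10 lines: uage mka daa hgw qbtf xsgh gum oko bxix qogwm
Hunk 4: at line 4 remove [xsgh,gum,oko] add [pjqka,mkp] -> 9 lines: uage mka daa hgw qbtf pjqka mkp bxix qogwm
Final line count: 9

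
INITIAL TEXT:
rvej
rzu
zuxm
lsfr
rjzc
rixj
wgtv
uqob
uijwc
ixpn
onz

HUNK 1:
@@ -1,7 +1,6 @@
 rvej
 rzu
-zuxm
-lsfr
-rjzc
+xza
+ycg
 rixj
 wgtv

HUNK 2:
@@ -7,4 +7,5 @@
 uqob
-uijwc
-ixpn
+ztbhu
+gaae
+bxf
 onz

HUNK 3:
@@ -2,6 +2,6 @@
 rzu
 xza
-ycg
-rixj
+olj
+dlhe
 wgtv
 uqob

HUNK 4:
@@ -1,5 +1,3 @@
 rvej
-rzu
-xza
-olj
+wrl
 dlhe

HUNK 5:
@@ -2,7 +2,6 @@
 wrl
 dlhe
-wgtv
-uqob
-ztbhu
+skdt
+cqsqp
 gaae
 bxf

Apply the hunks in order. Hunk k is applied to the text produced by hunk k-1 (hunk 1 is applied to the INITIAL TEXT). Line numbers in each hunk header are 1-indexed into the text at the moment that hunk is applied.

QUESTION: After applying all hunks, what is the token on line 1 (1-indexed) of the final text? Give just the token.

Answer: rvej

Derivation:
Hunk 1: at line 1 remove [zuxm,lsfr,rjzc] add [xza,ycg] -> 10 lines: rvej rzu xza ycg rixj wgtv uqob uijwc ixpn onz
Hunk 2: at line 7 remove [uijwc,ixpn] add [ztbhu,gaae,bxf] -> 11 lines: rvej rzu xza ycg rixj wgtv uqob ztbhu gaae bxf onz
Hunk 3: at line 2 remove [ycg,rixj] add [olj,dlhe] -> 11 lines: rvej rzu xza olj dlhe wgtv uqob ztbhu gaae bxf onz
Hunk 4: at line 1 remove [rzu,xza,olj] add [wrl] -> 9 lines: rvej wrl dlhe wgtv uqob ztbhu gaae bxf onz
Hunk 5: at line 2 remove [wgtv,uqob,ztbhu] add [skdt,cqsqp] -> 8 lines: rvej wrl dlhe skdt cqsqp gaae bxf onz
Final line 1: rvej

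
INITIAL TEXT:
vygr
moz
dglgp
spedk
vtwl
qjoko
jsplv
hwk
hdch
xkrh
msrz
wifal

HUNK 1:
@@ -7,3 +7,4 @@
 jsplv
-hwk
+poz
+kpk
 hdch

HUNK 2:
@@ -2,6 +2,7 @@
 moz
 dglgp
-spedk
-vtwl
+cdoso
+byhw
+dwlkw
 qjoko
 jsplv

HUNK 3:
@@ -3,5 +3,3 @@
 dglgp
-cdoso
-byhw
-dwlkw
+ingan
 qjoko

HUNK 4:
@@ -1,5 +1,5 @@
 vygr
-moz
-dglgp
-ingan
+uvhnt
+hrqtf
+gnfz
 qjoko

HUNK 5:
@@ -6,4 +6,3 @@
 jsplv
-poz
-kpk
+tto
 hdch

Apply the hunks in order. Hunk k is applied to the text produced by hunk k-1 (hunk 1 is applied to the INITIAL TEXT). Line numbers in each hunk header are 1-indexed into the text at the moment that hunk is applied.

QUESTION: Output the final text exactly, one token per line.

Answer: vygr
uvhnt
hrqtf
gnfz
qjoko
jsplv
tto
hdch
xkrh
msrz
wifal

Derivation:
Hunk 1: at line 7 remove [hwk] add [poz,kpk] -> 13 lines: vygr moz dglgp spedk vtwl qjoko jsplv poz kpk hdch xkrh msrz wifal
Hunk 2: at line 2 remove [spedk,vtwl] add [cdoso,byhw,dwlkw] -> 14 lines: vygr moz dglgp cdoso byhw dwlkw qjoko jsplv poz kpk hdch xkrh msrz wifal
Hunk 3: at line 3 remove [cdoso,byhw,dwlkw] add [ingan] -> 12 lines: vygr moz dglgp ingan qjoko jsplv poz kpk hdch xkrh msrz wifal
Hunk 4: at line 1 remove [moz,dglgp,ingan] add [uvhnt,hrqtf,gnfz] -> 12 lines: vygr uvhnt hrqtf gnfz qjoko jsplv poz kpk hdch xkrh msrz wifal
Hunk 5: at line 6 remove [poz,kpk] add [tto] -> 11 lines: vygr uvhnt hrqtf gnfz qjoko jsplv tto hdch xkrh msrz wifal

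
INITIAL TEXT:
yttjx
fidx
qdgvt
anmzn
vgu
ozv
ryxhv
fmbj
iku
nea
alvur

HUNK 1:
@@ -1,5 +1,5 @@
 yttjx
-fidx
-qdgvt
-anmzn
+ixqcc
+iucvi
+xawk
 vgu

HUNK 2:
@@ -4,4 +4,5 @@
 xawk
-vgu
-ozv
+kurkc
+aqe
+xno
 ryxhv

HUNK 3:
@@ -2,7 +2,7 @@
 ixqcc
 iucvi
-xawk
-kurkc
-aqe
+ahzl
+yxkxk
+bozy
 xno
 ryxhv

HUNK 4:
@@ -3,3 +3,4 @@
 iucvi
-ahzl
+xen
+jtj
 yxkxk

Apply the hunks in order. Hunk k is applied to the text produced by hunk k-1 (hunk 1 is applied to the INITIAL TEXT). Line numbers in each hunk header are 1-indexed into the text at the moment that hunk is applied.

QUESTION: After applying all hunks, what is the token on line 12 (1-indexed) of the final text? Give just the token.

Hunk 1: at line 1 remove [fidx,qdgvt,anmzn] add [ixqcc,iucvi,xawk] -> 11 lines: yttjx ixqcc iucvi xawk vgu ozv ryxhv fmbj iku nea alvur
Hunk 2: at line 4 remove [vgu,ozv] add [kurkc,aqe,xno] -> 12 lines: yttjx ixqcc iucvi xawk kurkc aqe xno ryxhv fmbj iku nea alvur
Hunk 3: at line 2 remove [xawk,kurkc,aqe] add [ahzl,yxkxk,bozy] -> 12 lines: yttjx ixqcc iucvi ahzl yxkxk bozy xno ryxhv fmbj iku nea alvur
Hunk 4: at line 3 remove [ahzl] add [xen,jtj] -> 13 lines: yttjx ixqcc iucvi xen jtj yxkxk bozy xno ryxhv fmbj iku nea alvur
Final line 12: nea

Answer: nea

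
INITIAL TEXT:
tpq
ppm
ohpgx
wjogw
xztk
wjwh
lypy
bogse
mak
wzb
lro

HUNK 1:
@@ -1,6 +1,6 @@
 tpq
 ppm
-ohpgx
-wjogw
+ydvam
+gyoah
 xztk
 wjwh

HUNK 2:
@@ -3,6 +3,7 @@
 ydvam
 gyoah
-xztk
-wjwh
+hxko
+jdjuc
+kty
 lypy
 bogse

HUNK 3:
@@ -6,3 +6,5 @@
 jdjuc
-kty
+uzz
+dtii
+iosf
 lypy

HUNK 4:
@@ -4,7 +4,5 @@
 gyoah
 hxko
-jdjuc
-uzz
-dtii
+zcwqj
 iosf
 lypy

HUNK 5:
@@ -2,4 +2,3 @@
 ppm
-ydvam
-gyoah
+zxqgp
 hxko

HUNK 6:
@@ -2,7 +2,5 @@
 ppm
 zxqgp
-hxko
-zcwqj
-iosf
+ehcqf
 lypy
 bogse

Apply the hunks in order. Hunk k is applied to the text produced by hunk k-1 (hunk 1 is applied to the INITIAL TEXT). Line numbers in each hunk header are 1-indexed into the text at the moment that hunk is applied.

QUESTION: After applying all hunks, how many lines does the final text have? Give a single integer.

Hunk 1: at line 1 remove [ohpgx,wjogw] add [ydvam,gyoah] -> 11 lines: tpq ppm ydvam gyoah xztk wjwh lypy bogse mak wzb lro
Hunk 2: at line 3 remove [xztk,wjwh] add [hxko,jdjuc,kty] -> 12 lines: tpq ppm ydvam gyoah hxko jdjuc kty lypy bogse mak wzb lro
Hunk 3: at line 6 remove [kty] add [uzz,dtii,iosf] -> 14 lines: tpq ppm ydvam gyoah hxko jdjuc uzz dtii iosf lypy bogse mak wzb lro
Hunk 4: at line 4 remove [jdjuc,uzz,dtii] add [zcwqj] -> 12 lines: tpq ppm ydvam gyoah hxko zcwqj iosf lypy bogse mak wzb lro
Hunk 5: at line 2 remove [ydvam,gyoah] add [zxqgp] -> 11 lines: tpq ppm zxqgp hxko zcwqj iosf lypy bogse mak wzb lro
Hunk 6: at line 2 remove [hxko,zcwqj,iosf] add [ehcqf] -> 9 lines: tpq ppm zxqgp ehcqf lypy bogse mak wzb lro
Final line count: 9

Answer: 9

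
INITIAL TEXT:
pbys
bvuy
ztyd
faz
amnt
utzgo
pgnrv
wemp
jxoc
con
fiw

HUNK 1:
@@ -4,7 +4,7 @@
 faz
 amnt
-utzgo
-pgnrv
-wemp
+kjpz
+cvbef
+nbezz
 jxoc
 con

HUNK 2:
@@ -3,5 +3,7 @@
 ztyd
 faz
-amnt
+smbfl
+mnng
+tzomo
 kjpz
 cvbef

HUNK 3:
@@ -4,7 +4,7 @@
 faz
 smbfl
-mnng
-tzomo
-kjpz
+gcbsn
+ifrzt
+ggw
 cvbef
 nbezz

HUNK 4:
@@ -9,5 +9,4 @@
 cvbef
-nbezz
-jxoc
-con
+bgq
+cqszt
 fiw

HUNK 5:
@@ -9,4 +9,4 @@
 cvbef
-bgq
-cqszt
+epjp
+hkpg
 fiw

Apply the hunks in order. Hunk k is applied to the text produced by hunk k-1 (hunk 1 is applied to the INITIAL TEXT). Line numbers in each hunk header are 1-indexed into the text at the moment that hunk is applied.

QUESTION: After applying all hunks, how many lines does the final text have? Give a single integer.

Hunk 1: at line 4 remove [utzgo,pgnrv,wemp] add [kjpz,cvbef,nbezz] -> 11 lines: pbys bvuy ztyd faz amnt kjpz cvbef nbezz jxoc con fiw
Hunk 2: at line 3 remove [amnt] add [smbfl,mnng,tzomo] -> 13 lines: pbys bvuy ztyd faz smbfl mnng tzomo kjpz cvbef nbezz jxoc con fiw
Hunk 3: at line 4 remove [mnng,tzomo,kjpz] add [gcbsn,ifrzt,ggw] -> 13 lines: pbys bvuy ztyd faz smbfl gcbsn ifrzt ggw cvbef nbezz jxoc con fiw
Hunk 4: at line 9 remove [nbezz,jxoc,con] add [bgq,cqszt] -> 12 lines: pbys bvuy ztyd faz smbfl gcbsn ifrzt ggw cvbef bgq cqszt fiw
Hunk 5: at line 9 remove [bgq,cqszt] add [epjp,hkpg] -> 12 lines: pbys bvuy ztyd faz smbfl gcbsn ifrzt ggw cvbef epjp hkpg fiw
Final line count: 12

Answer: 12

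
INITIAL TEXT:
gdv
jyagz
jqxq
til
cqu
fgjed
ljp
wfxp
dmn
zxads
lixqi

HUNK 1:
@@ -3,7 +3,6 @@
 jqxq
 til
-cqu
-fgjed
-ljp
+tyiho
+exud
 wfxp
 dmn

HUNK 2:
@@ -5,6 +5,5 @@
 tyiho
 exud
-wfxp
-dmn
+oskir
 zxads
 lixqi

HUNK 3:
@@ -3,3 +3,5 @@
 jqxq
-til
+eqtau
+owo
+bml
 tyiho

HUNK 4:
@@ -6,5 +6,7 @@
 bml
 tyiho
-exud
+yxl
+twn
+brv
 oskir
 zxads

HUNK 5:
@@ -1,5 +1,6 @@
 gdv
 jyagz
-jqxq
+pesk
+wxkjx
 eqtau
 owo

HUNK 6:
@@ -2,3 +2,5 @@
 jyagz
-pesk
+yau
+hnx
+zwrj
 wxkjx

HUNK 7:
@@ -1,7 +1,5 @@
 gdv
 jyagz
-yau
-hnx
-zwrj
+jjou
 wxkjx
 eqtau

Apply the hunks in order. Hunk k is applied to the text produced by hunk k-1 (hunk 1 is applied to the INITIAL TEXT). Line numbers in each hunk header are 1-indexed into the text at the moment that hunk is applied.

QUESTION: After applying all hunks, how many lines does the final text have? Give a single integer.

Answer: 14

Derivation:
Hunk 1: at line 3 remove [cqu,fgjed,ljp] add [tyiho,exud] -> 10 lines: gdv jyagz jqxq til tyiho exud wfxp dmn zxads lixqi
Hunk 2: at line 5 remove [wfxp,dmn] add [oskir] -> 9 lines: gdv jyagz jqxq til tyiho exud oskir zxads lixqi
Hunk 3: at line 3 remove [til] add [eqtau,owo,bml] -> 11 lines: gdv jyagz jqxq eqtau owo bml tyiho exud oskir zxads lixqi
Hunk 4: at line 6 remove [exud] add [yxl,twn,brv] -> 13 lines: gdv jyagz jqxq eqtau owo bml tyiho yxl twn brv oskir zxads lixqi
Hunk 5: at line 1 remove [jqxq] add [pesk,wxkjx] -> 14 lines: gdv jyagz pesk wxkjx eqtau owo bml tyiho yxl twn brv oskir zxads lixqi
Hunk 6: at line 2 remove [pesk] add [yau,hnx,zwrj] -> 16 lines: gdv jyagz yau hnx zwrj wxkjx eqtau owo bml tyiho yxl twn brv oskir zxads lixqi
Hunk 7: at line 1 remove [yau,hnx,zwrj] add [jjou] -> 14 lines: gdv jyagz jjou wxkjx eqtau owo bml tyiho yxl twn brv oskir zxads lixqi
Final line count: 14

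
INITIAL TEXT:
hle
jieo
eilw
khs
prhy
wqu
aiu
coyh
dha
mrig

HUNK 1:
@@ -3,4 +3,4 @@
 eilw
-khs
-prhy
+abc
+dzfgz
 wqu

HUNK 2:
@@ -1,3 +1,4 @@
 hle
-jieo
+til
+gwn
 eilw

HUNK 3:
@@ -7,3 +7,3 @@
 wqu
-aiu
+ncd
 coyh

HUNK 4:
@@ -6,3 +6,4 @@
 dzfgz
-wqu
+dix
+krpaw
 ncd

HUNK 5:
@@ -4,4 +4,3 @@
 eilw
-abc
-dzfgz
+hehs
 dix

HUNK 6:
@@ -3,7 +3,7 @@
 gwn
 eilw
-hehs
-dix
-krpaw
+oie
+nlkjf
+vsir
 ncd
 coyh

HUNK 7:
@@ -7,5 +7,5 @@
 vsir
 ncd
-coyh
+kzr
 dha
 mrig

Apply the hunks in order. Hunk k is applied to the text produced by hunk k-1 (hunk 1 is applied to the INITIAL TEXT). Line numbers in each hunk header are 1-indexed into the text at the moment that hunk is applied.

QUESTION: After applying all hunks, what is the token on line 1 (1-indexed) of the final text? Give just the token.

Hunk 1: at line 3 remove [khs,prhy] add [abc,dzfgz] -> 10 lines: hle jieo eilw abc dzfgz wqu aiu coyh dha mrig
Hunk 2: at line 1 remove [jieo] add [til,gwn] -> 11 lines: hle til gwn eilw abc dzfgz wqu aiu coyh dha mrig
Hunk 3: at line 7 remove [aiu] add [ncd] -> 11 lines: hle til gwn eilw abc dzfgz wqu ncd coyh dha mrig
Hunk 4: at line 6 remove [wqu] add [dix,krpaw] -> 12 lines: hle til gwn eilw abc dzfgz dix krpaw ncd coyh dha mrig
Hunk 5: at line 4 remove [abc,dzfgz] add [hehs] -> 11 lines: hle til gwn eilw hehs dix krpaw ncd coyh dha mrig
Hunk 6: at line 3 remove [hehs,dix,krpaw] add [oie,nlkjf,vsir] -> 11 lines: hle til gwn eilw oie nlkjf vsir ncd coyh dha mrig
Hunk 7: at line 7 remove [coyh] add [kzr] -> 11 lines: hle til gwn eilw oie nlkjf vsir ncd kzr dha mrig
Final line 1: hle

Answer: hle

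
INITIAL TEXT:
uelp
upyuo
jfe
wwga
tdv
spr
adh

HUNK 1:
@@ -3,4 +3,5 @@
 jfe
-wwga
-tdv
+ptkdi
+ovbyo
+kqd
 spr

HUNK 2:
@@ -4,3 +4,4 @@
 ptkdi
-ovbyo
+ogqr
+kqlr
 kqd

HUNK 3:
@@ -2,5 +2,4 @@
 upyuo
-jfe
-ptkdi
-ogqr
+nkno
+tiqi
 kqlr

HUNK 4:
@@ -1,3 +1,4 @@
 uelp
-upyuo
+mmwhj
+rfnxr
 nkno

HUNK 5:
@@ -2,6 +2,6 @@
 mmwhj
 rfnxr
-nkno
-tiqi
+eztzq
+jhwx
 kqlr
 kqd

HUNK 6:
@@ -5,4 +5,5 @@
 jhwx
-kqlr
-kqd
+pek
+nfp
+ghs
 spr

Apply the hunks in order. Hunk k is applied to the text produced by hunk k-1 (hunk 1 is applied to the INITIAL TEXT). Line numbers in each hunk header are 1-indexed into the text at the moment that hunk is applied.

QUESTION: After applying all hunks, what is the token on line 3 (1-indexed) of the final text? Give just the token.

Hunk 1: at line 3 remove [wwga,tdv] add [ptkdi,ovbyo,kqd] -> 8 lines: uelp upyuo jfe ptkdi ovbyo kqd spr adh
Hunk 2: at line 4 remove [ovbyo] add [ogqr,kqlr] -> 9 lines: uelp upyuo jfe ptkdi ogqr kqlr kqd spr adh
Hunk 3: at line 2 remove [jfe,ptkdi,ogqr] add [nkno,tiqi] -> 8 lines: uelp upyuo nkno tiqi kqlr kqd spr adh
Hunk 4: at line 1 remove [upyuo] add [mmwhj,rfnxr] -> 9 lines: uelp mmwhj rfnxr nkno tiqi kqlr kqd spr adh
Hunk 5: at line 2 remove [nkno,tiqi] add [eztzq,jhwx] -> 9 lines: uelp mmwhj rfnxr eztzq jhwx kqlr kqd spr adh
Hunk 6: at line 5 remove [kqlr,kqd] add [pek,nfp,ghs] -> 10 lines: uelp mmwhj rfnxr eztzq jhwx pek nfp ghs spr adh
Final line 3: rfnxr

Answer: rfnxr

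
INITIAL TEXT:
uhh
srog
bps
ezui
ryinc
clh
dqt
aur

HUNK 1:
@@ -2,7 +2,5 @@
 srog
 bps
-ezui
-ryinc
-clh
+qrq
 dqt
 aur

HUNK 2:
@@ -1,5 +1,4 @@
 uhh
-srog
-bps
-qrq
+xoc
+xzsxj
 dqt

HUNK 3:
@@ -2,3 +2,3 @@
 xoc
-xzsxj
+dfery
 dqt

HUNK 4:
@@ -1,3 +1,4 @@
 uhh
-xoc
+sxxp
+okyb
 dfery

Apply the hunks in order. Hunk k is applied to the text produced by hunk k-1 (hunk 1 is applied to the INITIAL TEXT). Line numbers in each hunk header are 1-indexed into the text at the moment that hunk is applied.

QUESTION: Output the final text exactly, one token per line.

Hunk 1: at line 2 remove [ezui,ryinc,clh] add [qrq] -> 6 lines: uhh srog bps qrq dqt aur
Hunk 2: at line 1 remove [srog,bps,qrq] add [xoc,xzsxj] -> 5 lines: uhh xoc xzsxj dqt aur
Hunk 3: at line 2 remove [xzsxj] add [dfery] -> 5 lines: uhh xoc dfery dqt aur
Hunk 4: at line 1 remove [xoc] add [sxxp,okyb] -> 6 lines: uhh sxxp okyb dfery dqt aur

Answer: uhh
sxxp
okyb
dfery
dqt
aur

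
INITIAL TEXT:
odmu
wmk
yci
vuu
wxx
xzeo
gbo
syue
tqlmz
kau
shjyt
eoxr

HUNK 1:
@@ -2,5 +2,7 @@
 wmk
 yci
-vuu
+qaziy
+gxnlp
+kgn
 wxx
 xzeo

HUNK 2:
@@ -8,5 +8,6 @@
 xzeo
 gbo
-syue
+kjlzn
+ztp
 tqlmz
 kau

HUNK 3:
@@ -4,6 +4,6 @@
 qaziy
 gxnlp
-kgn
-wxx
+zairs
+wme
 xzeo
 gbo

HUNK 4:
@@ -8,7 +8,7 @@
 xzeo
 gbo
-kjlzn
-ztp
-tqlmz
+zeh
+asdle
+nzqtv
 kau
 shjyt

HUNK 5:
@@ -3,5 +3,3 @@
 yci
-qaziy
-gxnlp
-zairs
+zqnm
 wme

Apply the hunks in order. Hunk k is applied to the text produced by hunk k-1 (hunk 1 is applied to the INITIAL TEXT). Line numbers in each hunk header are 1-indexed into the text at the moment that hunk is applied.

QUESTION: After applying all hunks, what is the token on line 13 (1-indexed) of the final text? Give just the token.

Hunk 1: at line 2 remove [vuu] add [qaziy,gxnlp,kgn] -> 14 lines: odmu wmk yci qaziy gxnlp kgn wxx xzeo gbo syue tqlmz kau shjyt eoxr
Hunk 2: at line 8 remove [syue] add [kjlzn,ztp] -> 15 lines: odmu wmk yci qaziy gxnlp kgn wxx xzeo gbo kjlzn ztp tqlmz kau shjyt eoxr
Hunk 3: at line 4 remove [kgn,wxx] add [zairs,wme] -> 15 lines: odmu wmk yci qaziy gxnlp zairs wme xzeo gbo kjlzn ztp tqlmz kau shjyt eoxr
Hunk 4: at line 8 remove [kjlzn,ztp,tqlmz] add [zeh,asdle,nzqtv] -> 15 lines: odmu wmk yci qaziy gxnlp zairs wme xzeo gbo zeh asdle nzqtv kau shjyt eoxr
Hunk 5: at line 3 remove [qaziy,gxnlp,zairs] add [zqnm] -> 13 lines: odmu wmk yci zqnm wme xzeo gbo zeh asdle nzqtv kau shjyt eoxr
Final line 13: eoxr

Answer: eoxr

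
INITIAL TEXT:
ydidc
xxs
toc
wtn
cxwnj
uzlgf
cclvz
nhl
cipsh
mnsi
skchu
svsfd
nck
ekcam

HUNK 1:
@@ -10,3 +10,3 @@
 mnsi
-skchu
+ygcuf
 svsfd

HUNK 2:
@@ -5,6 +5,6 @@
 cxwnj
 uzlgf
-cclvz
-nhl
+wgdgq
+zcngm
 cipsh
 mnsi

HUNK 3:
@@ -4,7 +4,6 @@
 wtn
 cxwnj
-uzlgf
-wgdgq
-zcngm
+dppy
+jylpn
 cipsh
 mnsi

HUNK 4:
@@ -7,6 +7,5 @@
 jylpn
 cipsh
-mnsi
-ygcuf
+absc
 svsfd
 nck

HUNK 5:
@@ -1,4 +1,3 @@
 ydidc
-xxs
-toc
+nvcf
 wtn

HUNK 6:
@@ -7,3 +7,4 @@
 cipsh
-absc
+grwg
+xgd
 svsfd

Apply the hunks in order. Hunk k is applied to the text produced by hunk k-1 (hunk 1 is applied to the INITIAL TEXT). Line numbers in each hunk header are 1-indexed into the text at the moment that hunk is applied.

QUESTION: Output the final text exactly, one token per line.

Answer: ydidc
nvcf
wtn
cxwnj
dppy
jylpn
cipsh
grwg
xgd
svsfd
nck
ekcam

Derivation:
Hunk 1: at line 10 remove [skchu] add [ygcuf] -> 14 lines: ydidc xxs toc wtn cxwnj uzlgf cclvz nhl cipsh mnsi ygcuf svsfd nck ekcam
Hunk 2: at line 5 remove [cclvz,nhl] add [wgdgq,zcngm] -> 14 lines: ydidc xxs toc wtn cxwnj uzlgf wgdgq zcngm cipsh mnsi ygcuf svsfd nck ekcam
Hunk 3: at line 4 remove [uzlgf,wgdgq,zcngm] add [dppy,jylpn] -> 13 lines: ydidc xxs toc wtn cxwnj dppy jylpn cipsh mnsi ygcuf svsfd nck ekcam
Hunk 4: at line 7 remove [mnsi,ygcuf] add [absc] -> 12 lines: ydidc xxs toc wtn cxwnj dppy jylpn cipsh absc svsfd nck ekcam
Hunk 5: at line 1 remove [xxs,toc] add [nvcf] -> 11 lines: ydidc nvcf wtn cxwnj dppy jylpn cipsh absc svsfd nck ekcam
Hunk 6: at line 7 remove [absc] add [grwg,xgd] -> 12 lines: ydidc nvcf wtn cxwnj dppy jylpn cipsh grwg xgd svsfd nck ekcam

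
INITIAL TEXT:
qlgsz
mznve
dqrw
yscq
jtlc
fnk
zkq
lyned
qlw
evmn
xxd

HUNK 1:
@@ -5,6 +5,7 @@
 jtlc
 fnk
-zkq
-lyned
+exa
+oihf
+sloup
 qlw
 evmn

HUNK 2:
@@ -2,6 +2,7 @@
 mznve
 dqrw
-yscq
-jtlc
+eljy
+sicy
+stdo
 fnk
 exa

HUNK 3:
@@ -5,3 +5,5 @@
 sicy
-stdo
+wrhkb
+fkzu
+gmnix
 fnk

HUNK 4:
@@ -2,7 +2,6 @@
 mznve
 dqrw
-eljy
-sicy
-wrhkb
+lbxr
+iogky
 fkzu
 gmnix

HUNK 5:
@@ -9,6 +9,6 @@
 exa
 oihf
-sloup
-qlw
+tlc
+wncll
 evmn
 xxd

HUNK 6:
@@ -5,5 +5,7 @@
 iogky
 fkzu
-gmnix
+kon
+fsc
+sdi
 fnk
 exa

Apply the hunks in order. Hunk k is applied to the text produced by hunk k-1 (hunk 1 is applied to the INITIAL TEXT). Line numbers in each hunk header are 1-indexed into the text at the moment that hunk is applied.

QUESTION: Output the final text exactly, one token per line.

Answer: qlgsz
mznve
dqrw
lbxr
iogky
fkzu
kon
fsc
sdi
fnk
exa
oihf
tlc
wncll
evmn
xxd

Derivation:
Hunk 1: at line 5 remove [zkq,lyned] add [exa,oihf,sloup] -> 12 lines: qlgsz mznve dqrw yscq jtlc fnk exa oihf sloup qlw evmn xxd
Hunk 2: at line 2 remove [yscq,jtlc] add [eljy,sicy,stdo] -> 13 lines: qlgsz mznve dqrw eljy sicy stdo fnk exa oihf sloup qlw evmn xxd
Hunk 3: at line 5 remove [stdo] add [wrhkb,fkzu,gmnix] -> 15 lines: qlgsz mznve dqrw eljy sicy wrhkb fkzu gmnix fnk exa oihf sloup qlw evmn xxd
Hunk 4: at line 2 remove [eljy,sicy,wrhkb] add [lbxr,iogky] -> 14 lines: qlgsz mznve dqrw lbxr iogky fkzu gmnix fnk exa oihf sloup qlw evmn xxd
Hunk 5: at line 9 remove [sloup,qlw] add [tlc,wncll] -> 14 lines: qlgsz mznve dqrw lbxr iogky fkzu gmnix fnk exa oihf tlc wncll evmn xxd
Hunk 6: at line 5 remove [gmnix] add [kon,fsc,sdi] -> 16 lines: qlgsz mznve dqrw lbxr iogky fkzu kon fsc sdi fnk exa oihf tlc wncll evmn xxd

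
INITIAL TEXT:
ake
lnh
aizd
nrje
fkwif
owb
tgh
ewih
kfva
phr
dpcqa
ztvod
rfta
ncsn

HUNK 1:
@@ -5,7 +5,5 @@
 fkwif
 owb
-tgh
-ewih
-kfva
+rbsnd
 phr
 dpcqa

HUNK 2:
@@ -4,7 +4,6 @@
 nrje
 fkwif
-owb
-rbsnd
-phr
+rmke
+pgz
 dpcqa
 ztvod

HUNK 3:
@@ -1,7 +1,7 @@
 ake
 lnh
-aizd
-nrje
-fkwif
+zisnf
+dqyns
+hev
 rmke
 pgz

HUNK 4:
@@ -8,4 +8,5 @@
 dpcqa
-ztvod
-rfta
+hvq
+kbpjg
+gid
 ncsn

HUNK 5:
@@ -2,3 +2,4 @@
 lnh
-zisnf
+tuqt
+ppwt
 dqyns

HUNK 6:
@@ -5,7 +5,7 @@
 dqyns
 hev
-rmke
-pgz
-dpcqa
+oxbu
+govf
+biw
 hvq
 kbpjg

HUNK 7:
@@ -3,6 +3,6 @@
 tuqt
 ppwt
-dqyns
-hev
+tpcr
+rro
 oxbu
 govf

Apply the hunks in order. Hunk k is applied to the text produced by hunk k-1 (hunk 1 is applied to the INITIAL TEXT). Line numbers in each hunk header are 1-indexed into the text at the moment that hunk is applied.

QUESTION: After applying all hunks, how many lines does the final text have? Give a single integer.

Answer: 13

Derivation:
Hunk 1: at line 5 remove [tgh,ewih,kfva] add [rbsnd] -> 12 lines: ake lnh aizd nrje fkwif owb rbsnd phr dpcqa ztvod rfta ncsn
Hunk 2: at line 4 remove [owb,rbsnd,phr] add [rmke,pgz] -> 11 lines: ake lnh aizd nrje fkwif rmke pgz dpcqa ztvod rfta ncsn
Hunk 3: at line 1 remove [aizd,nrje,fkwif] add [zisnf,dqyns,hev] -> 11 lines: ake lnh zisnf dqyns hev rmke pgz dpcqa ztvod rfta ncsn
Hunk 4: at line 8 remove [ztvod,rfta] add [hvq,kbpjg,gid] -> 12 lines: ake lnh zisnf dqyns hev rmke pgz dpcqa hvq kbpjg gid ncsn
Hunk 5: at line 2 remove [zisnf] add [tuqt,ppwt] -> 13 lines: ake lnh tuqt ppwt dqyns hev rmke pgz dpcqa hvq kbpjg gid ncsn
Hunk 6: at line 5 remove [rmke,pgz,dpcqa] add [oxbu,govf,biw] -> 13 lines: ake lnh tuqt ppwt dqyns hev oxbu govf biw hvq kbpjg gid ncsn
Hunk 7: at line 3 remove [dqyns,hev] add [tpcr,rro] -> 13 lines: ake lnh tuqt ppwt tpcr rro oxbu govf biw hvq kbpjg gid ncsn
Final line count: 13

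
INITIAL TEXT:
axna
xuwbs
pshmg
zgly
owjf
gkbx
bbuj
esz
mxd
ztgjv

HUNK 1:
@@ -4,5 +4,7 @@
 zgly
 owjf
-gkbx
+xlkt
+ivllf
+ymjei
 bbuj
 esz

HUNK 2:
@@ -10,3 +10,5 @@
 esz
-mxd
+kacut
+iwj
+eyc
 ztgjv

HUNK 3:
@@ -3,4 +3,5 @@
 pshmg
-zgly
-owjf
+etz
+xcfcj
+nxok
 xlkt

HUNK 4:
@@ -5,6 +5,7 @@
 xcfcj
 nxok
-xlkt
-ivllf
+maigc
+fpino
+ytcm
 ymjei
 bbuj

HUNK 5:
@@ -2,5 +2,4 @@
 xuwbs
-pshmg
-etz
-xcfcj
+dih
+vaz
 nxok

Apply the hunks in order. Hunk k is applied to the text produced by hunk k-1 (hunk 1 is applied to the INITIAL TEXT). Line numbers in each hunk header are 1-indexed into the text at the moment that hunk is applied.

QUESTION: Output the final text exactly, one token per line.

Answer: axna
xuwbs
dih
vaz
nxok
maigc
fpino
ytcm
ymjei
bbuj
esz
kacut
iwj
eyc
ztgjv

Derivation:
Hunk 1: at line 4 remove [gkbx] add [xlkt,ivllf,ymjei] -> 12 lines: axna xuwbs pshmg zgly owjf xlkt ivllf ymjei bbuj esz mxd ztgjv
Hunk 2: at line 10 remove [mxd] add [kacut,iwj,eyc] -> 14 lines: axna xuwbs pshmg zgly owjf xlkt ivllf ymjei bbuj esz kacut iwj eyc ztgjv
Hunk 3: at line 3 remove [zgly,owjf] add [etz,xcfcj,nxok] -> 15 lines: axna xuwbs pshmg etz xcfcj nxok xlkt ivllf ymjei bbuj esz kacut iwj eyc ztgjv
Hunk 4: at line 5 remove [xlkt,ivllf] add [maigc,fpino,ytcm] -> 16 lines: axna xuwbs pshmg etz xcfcj nxok maigc fpino ytcm ymjei bbuj esz kacut iwj eyc ztgjv
Hunk 5: at line 2 remove [pshmg,etz,xcfcj] add [dih,vaz] -> 15 lines: axna xuwbs dih vaz nxok maigc fpino ytcm ymjei bbuj esz kacut iwj eyc ztgjv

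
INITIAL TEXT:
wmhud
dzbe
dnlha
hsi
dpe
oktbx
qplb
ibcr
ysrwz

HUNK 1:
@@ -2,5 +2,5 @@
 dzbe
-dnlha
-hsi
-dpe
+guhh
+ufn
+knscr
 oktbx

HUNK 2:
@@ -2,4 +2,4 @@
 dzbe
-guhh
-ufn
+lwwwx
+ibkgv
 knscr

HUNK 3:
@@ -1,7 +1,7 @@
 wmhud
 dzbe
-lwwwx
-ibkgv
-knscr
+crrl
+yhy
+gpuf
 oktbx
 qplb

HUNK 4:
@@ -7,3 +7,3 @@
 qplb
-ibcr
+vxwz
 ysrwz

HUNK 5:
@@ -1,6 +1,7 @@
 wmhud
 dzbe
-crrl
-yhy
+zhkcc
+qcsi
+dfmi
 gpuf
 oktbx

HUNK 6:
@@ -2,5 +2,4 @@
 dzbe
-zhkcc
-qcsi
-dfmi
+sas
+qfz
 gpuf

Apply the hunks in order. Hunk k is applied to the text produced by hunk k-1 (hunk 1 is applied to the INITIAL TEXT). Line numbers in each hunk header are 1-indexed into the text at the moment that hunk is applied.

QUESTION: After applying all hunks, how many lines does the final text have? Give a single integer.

Answer: 9

Derivation:
Hunk 1: at line 2 remove [dnlha,hsi,dpe] add [guhh,ufn,knscr] -> 9 lines: wmhud dzbe guhh ufn knscr oktbx qplb ibcr ysrwz
Hunk 2: at line 2 remove [guhh,ufn] add [lwwwx,ibkgv] -> 9 lines: wmhud dzbe lwwwx ibkgv knscr oktbx qplb ibcr ysrwz
Hunk 3: at line 1 remove [lwwwx,ibkgv,knscr] add [crrl,yhy,gpuf] -> 9 lines: wmhud dzbe crrl yhy gpuf oktbx qplb ibcr ysrwz
Hunk 4: at line 7 remove [ibcr] add [vxwz] -> 9 lines: wmhud dzbe crrl yhy gpuf oktbx qplb vxwz ysrwz
Hunk 5: at line 1 remove [crrl,yhy] add [zhkcc,qcsi,dfmi] -> 10 lines: wmhud dzbe zhkcc qcsi dfmi gpuf oktbx qplb vxwz ysrwz
Hunk 6: at line 2 remove [zhkcc,qcsi,dfmi] add [sas,qfz] -> 9 lines: wmhud dzbe sas qfz gpuf oktbx qplb vxwz ysrwz
Final line count: 9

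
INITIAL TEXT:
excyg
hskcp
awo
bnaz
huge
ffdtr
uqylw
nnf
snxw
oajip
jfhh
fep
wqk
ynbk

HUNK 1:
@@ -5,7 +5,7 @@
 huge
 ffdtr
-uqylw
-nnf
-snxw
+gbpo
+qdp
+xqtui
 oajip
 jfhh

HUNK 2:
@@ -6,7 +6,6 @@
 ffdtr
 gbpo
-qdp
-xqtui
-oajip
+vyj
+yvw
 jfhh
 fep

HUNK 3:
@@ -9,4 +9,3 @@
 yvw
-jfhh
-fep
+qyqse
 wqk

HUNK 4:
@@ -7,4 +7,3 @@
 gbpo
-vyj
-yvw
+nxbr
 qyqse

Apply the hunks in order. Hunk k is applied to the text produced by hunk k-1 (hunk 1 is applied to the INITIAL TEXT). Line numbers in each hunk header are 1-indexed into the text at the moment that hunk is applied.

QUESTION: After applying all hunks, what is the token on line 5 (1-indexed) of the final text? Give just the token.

Hunk 1: at line 5 remove [uqylw,nnf,snxw] add [gbpo,qdp,xqtui] -> 14 lines: excyg hskcp awo bnaz huge ffdtr gbpo qdp xqtui oajip jfhh fep wqk ynbk
Hunk 2: at line 6 remove [qdp,xqtui,oajip] add [vyj,yvw] -> 13 lines: excyg hskcp awo bnaz huge ffdtr gbpo vyj yvw jfhh fep wqk ynbk
Hunk 3: at line 9 remove [jfhh,fep] add [qyqse] -> 12 lines: excyg hskcp awo bnaz huge ffdtr gbpo vyj yvw qyqse wqk ynbk
Hunk 4: at line 7 remove [vyj,yvw] add [nxbr] -> 11 lines: excyg hskcp awo bnaz huge ffdtr gbpo nxbr qyqse wqk ynbk
Final line 5: huge

Answer: huge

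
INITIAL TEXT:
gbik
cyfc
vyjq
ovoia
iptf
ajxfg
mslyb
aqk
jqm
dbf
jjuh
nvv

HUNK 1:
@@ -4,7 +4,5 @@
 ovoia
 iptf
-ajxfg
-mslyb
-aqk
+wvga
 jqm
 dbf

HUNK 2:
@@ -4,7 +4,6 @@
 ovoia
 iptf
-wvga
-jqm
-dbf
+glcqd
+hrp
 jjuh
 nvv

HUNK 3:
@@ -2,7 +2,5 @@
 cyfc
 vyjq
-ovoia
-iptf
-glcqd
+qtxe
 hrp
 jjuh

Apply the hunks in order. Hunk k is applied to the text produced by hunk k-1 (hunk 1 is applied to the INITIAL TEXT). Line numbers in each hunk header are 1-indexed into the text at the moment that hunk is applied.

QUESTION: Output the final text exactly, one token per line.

Hunk 1: at line 4 remove [ajxfg,mslyb,aqk] add [wvga] -> 10 lines: gbik cyfc vyjq ovoia iptf wvga jqm dbf jjuh nvv
Hunk 2: at line 4 remove [wvga,jqm,dbf] add [glcqd,hrp] -> 9 lines: gbik cyfc vyjq ovoia iptf glcqd hrp jjuh nvv
Hunk 3: at line 2 remove [ovoia,iptf,glcqd] add [qtxe] -> 7 lines: gbik cyfc vyjq qtxe hrp jjuh nvv

Answer: gbik
cyfc
vyjq
qtxe
hrp
jjuh
nvv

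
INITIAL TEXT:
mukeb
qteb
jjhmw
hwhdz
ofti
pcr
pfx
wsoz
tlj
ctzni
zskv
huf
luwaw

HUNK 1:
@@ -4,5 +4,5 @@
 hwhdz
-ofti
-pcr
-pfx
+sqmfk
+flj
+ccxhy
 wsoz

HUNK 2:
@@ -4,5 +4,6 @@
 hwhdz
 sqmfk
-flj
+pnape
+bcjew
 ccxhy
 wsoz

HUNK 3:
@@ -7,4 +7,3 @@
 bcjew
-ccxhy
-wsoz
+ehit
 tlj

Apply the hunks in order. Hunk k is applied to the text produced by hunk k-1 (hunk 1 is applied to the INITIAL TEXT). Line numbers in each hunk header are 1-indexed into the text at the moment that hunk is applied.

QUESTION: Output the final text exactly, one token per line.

Hunk 1: at line 4 remove [ofti,pcr,pfx] add [sqmfk,flj,ccxhy] -> 13 lines: mukeb qteb jjhmw hwhdz sqmfk flj ccxhy wsoz tlj ctzni zskv huf luwaw
Hunk 2: at line 4 remove [flj] add [pnape,bcjew] -> 14 lines: mukeb qteb jjhmw hwhdz sqmfk pnape bcjew ccxhy wsoz tlj ctzni zskv huf luwaw
Hunk 3: at line 7 remove [ccxhy,wsoz] add [ehit] -> 13 lines: mukeb qteb jjhmw hwhdz sqmfk pnape bcjew ehit tlj ctzni zskv huf luwaw

Answer: mukeb
qteb
jjhmw
hwhdz
sqmfk
pnape
bcjew
ehit
tlj
ctzni
zskv
huf
luwaw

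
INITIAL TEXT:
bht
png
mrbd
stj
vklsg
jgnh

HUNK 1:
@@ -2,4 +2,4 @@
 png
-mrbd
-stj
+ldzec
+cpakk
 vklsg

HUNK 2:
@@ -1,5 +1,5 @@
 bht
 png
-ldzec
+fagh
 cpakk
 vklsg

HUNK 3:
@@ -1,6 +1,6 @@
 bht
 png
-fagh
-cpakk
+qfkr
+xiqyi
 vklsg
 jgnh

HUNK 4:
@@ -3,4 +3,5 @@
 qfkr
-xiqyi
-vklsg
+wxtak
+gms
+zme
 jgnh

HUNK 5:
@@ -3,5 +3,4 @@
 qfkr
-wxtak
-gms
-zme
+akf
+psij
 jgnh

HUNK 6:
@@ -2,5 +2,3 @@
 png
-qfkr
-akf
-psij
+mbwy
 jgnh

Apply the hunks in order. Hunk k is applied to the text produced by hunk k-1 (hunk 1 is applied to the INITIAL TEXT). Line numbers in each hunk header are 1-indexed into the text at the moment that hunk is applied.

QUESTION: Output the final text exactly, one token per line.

Hunk 1: at line 2 remove [mrbd,stj] add [ldzec,cpakk] -> 6 lines: bht png ldzec cpakk vklsg jgnh
Hunk 2: at line 1 remove [ldzec] add [fagh] -> 6 lines: bht png fagh cpakk vklsg jgnh
Hunk 3: at line 1 remove [fagh,cpakk] add [qfkr,xiqyi] -> 6 lines: bht png qfkr xiqyi vklsg jgnh
Hunk 4: at line 3 remove [xiqyi,vklsg] add [wxtak,gms,zme] -> 7 lines: bht png qfkr wxtak gms zme jgnh
Hunk 5: at line 3 remove [wxtak,gms,zme] add [akf,psij] -> 6 lines: bht png qfkr akf psij jgnh
Hunk 6: at line 2 remove [qfkr,akf,psij] add [mbwy] -> 4 lines: bht png mbwy jgnh

Answer: bht
png
mbwy
jgnh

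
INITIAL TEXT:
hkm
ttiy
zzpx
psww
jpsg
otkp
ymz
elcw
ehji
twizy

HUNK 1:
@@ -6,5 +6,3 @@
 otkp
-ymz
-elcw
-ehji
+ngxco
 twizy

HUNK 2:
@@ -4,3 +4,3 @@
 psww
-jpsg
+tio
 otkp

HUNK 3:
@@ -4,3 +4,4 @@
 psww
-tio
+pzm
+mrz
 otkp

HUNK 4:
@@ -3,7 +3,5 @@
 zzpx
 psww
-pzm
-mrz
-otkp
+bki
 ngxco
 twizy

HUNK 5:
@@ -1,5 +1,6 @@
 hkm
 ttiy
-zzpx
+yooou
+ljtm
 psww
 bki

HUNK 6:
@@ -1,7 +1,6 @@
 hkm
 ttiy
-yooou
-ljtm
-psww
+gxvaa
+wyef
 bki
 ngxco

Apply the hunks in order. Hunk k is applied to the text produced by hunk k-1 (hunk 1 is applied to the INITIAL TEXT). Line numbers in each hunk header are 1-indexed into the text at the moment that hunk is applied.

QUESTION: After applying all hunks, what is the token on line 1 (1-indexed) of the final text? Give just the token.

Hunk 1: at line 6 remove [ymz,elcw,ehji] add [ngxco] -> 8 lines: hkm ttiy zzpx psww jpsg otkp ngxco twizy
Hunk 2: at line 4 remove [jpsg] add [tio] -> 8 lines: hkm ttiy zzpx psww tio otkp ngxco twizy
Hunk 3: at line 4 remove [tio] add [pzm,mrz] -> 9 lines: hkm ttiy zzpx psww pzm mrz otkp ngxco twizy
Hunk 4: at line 3 remove [pzm,mrz,otkp] add [bki] -> 7 lines: hkm ttiy zzpx psww bki ngxco twizy
Hunk 5: at line 1 remove [zzpx] add [yooou,ljtm] -> 8 lines: hkm ttiy yooou ljtm psww bki ngxco twizy
Hunk 6: at line 1 remove [yooou,ljtm,psww] add [gxvaa,wyef] -> 7 lines: hkm ttiy gxvaa wyef bki ngxco twizy
Final line 1: hkm

Answer: hkm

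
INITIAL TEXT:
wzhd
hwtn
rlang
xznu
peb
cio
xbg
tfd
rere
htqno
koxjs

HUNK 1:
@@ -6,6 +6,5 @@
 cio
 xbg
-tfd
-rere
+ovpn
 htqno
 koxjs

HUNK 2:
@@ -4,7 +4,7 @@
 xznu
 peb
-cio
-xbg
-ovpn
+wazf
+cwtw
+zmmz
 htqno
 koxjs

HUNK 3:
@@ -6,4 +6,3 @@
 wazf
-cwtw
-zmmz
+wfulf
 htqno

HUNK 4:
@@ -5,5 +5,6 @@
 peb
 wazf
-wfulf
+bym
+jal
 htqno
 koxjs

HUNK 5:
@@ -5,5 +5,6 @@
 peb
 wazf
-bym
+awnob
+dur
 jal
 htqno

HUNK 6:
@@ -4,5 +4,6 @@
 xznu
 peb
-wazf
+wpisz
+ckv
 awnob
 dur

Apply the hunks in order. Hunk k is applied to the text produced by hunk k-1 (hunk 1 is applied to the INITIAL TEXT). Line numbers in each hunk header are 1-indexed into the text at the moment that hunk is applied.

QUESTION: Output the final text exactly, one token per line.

Answer: wzhd
hwtn
rlang
xznu
peb
wpisz
ckv
awnob
dur
jal
htqno
koxjs

Derivation:
Hunk 1: at line 6 remove [tfd,rere] add [ovpn] -> 10 lines: wzhd hwtn rlang xznu peb cio xbg ovpn htqno koxjs
Hunk 2: at line 4 remove [cio,xbg,ovpn] add [wazf,cwtw,zmmz] -> 10 lines: wzhd hwtn rlang xznu peb wazf cwtw zmmz htqno koxjs
Hunk 3: at line 6 remove [cwtw,zmmz] add [wfulf] -> 9 lines: wzhd hwtn rlang xznu peb wazf wfulf htqno koxjs
Hunk 4: at line 5 remove [wfulf] add [bym,jal] -> 10 lines: wzhd hwtn rlang xznu peb wazf bym jal htqno koxjs
Hunk 5: at line 5 remove [bym] add [awnob,dur] -> 11 lines: wzhd hwtn rlang xznu peb wazf awnob dur jal htqno koxjs
Hunk 6: at line 4 remove [wazf] add [wpisz,ckv] -> 12 lines: wzhd hwtn rlang xznu peb wpisz ckv awnob dur jal htqno koxjs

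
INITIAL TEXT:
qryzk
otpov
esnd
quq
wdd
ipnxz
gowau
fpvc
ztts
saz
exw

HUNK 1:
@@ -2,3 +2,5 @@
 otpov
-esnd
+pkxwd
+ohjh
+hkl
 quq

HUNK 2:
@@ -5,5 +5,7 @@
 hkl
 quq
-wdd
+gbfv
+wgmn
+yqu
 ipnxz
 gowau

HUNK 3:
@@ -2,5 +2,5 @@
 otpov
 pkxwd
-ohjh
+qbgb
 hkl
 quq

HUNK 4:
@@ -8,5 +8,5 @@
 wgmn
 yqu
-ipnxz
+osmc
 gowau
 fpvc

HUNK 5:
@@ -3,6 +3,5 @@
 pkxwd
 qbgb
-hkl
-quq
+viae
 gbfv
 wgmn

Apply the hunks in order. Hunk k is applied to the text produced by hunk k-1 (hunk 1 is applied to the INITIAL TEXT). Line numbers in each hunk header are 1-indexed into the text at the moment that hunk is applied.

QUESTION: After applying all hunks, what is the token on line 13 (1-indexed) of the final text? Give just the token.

Answer: saz

Derivation:
Hunk 1: at line 2 remove [esnd] add [pkxwd,ohjh,hkl] -> 13 lines: qryzk otpov pkxwd ohjh hkl quq wdd ipnxz gowau fpvc ztts saz exw
Hunk 2: at line 5 remove [wdd] add [gbfv,wgmn,yqu] -> 15 lines: qryzk otpov pkxwd ohjh hkl quq gbfv wgmn yqu ipnxz gowau fpvc ztts saz exw
Hunk 3: at line 2 remove [ohjh] add [qbgb] -> 15 lines: qryzk otpov pkxwd qbgb hkl quq gbfv wgmn yqu ipnxz gowau fpvc ztts saz exw
Hunk 4: at line 8 remove [ipnxz] add [osmc] -> 15 lines: qryzk otpov pkxwd qbgb hkl quq gbfv wgmn yqu osmc gowau fpvc ztts saz exw
Hunk 5: at line 3 remove [hkl,quq] add [viae] -> 14 lines: qryzk otpov pkxwd qbgb viae gbfv wgmn yqu osmc gowau fpvc ztts saz exw
Final line 13: saz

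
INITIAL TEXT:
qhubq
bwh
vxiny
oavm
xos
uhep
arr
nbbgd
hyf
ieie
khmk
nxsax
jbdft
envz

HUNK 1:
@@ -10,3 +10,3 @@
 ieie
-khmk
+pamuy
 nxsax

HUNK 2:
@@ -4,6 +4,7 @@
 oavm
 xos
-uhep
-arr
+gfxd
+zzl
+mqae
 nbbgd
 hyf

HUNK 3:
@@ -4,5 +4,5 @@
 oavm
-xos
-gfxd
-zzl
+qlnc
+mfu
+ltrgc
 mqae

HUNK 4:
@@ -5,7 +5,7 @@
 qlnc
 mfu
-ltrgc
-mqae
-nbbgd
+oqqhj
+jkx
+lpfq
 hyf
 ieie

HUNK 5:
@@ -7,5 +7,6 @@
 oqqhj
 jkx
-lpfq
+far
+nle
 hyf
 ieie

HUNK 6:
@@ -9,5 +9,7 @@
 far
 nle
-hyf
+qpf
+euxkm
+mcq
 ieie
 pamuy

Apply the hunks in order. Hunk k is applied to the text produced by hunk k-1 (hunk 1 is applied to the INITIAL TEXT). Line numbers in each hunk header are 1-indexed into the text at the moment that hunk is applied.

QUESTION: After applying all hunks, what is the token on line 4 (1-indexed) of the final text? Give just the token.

Hunk 1: at line 10 remove [khmk] add [pamuy] -> 14 lines: qhubq bwh vxiny oavm xos uhep arr nbbgd hyf ieie pamuy nxsax jbdft envz
Hunk 2: at line 4 remove [uhep,arr] add [gfxd,zzl,mqae] -> 15 lines: qhubq bwh vxiny oavm xos gfxd zzl mqae nbbgd hyf ieie pamuy nxsax jbdft envz
Hunk 3: at line 4 remove [xos,gfxd,zzl] add [qlnc,mfu,ltrgc] -> 15 lines: qhubq bwh vxiny oavm qlnc mfu ltrgc mqae nbbgd hyf ieie pamuy nxsax jbdft envz
Hunk 4: at line 5 remove [ltrgc,mqae,nbbgd] add [oqqhj,jkx,lpfq] -> 15 lines: qhubq bwh vxiny oavm qlnc mfu oqqhj jkx lpfq hyf ieie pamuy nxsax jbdft envz
Hunk 5: at line 7 remove [lpfq] add [far,nle] -> 16 lines: qhubq bwh vxiny oavm qlnc mfu oqqhj jkx far nle hyf ieie pamuy nxsax jbdft envz
Hunk 6: at line 9 remove [hyf] add [qpf,euxkm,mcq] -> 18 lines: qhubq bwh vxiny oavm qlnc mfu oqqhj jkx far nle qpf euxkm mcq ieie pamuy nxsax jbdft envz
Final line 4: oavm

Answer: oavm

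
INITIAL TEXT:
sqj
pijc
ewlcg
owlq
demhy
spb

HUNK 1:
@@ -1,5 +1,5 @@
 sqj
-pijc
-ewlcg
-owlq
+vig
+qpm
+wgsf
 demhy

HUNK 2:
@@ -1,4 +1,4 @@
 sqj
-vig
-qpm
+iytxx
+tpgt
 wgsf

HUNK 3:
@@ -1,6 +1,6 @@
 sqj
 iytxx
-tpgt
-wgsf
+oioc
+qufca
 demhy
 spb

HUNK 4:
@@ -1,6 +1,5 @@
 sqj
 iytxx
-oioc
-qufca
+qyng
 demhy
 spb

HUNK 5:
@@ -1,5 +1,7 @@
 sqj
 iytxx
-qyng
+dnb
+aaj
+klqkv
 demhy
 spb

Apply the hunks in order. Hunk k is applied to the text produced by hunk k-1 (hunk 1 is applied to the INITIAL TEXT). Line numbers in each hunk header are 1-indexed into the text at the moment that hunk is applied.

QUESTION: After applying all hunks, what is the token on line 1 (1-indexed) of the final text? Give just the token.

Answer: sqj

Derivation:
Hunk 1: at line 1 remove [pijc,ewlcg,owlq] add [vig,qpm,wgsf] -> 6 lines: sqj vig qpm wgsf demhy spb
Hunk 2: at line 1 remove [vig,qpm] add [iytxx,tpgt] -> 6 lines: sqj iytxx tpgt wgsf demhy spb
Hunk 3: at line 1 remove [tpgt,wgsf] add [oioc,qufca] -> 6 lines: sqj iytxx oioc qufca demhy spb
Hunk 4: at line 1 remove [oioc,qufca] add [qyng] -> 5 lines: sqj iytxx qyng demhy spb
Hunk 5: at line 1 remove [qyng] add [dnb,aaj,klqkv] -> 7 lines: sqj iytxx dnb aaj klqkv demhy spb
Final line 1: sqj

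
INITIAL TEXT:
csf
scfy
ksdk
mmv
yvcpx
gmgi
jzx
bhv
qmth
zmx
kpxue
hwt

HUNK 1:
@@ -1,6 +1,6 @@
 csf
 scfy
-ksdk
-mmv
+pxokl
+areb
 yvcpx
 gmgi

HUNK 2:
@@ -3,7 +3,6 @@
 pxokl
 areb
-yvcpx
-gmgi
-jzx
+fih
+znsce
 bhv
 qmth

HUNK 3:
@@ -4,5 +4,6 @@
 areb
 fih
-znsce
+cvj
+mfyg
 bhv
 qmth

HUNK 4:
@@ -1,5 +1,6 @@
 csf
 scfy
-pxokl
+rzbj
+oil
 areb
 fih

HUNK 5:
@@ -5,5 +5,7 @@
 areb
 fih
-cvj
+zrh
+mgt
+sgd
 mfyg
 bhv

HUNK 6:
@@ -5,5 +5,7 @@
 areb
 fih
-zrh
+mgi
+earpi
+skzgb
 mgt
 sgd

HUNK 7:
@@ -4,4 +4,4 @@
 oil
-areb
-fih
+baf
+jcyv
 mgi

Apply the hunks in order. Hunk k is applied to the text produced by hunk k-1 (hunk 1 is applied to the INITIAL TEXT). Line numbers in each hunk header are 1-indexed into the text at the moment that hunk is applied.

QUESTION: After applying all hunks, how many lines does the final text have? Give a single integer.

Answer: 17

Derivation:
Hunk 1: at line 1 remove [ksdk,mmv] add [pxokl,areb] -> 12 lines: csf scfy pxokl areb yvcpx gmgi jzx bhv qmth zmx kpxue hwt
Hunk 2: at line 3 remove [yvcpx,gmgi,jzx] add [fih,znsce] -> 11 lines: csf scfy pxokl areb fih znsce bhv qmth zmx kpxue hwt
Hunk 3: at line 4 remove [znsce] add [cvj,mfyg] -> 12 lines: csf scfy pxokl areb fih cvj mfyg bhv qmth zmx kpxue hwt
Hunk 4: at line 1 remove [pxokl] add [rzbj,oil] -> 13 lines: csf scfy rzbj oil areb fih cvj mfyg bhv qmth zmx kpxue hwt
Hunk 5: at line 5 remove [cvj] add [zrh,mgt,sgd] -> 15 lines: csf scfy rzbj oil areb fih zrh mgt sgd mfyg bhv qmth zmx kpxue hwt
Hunk 6: at line 5 remove [zrh] add [mgi,earpi,skzgb] -> 17 lines: csf scfy rzbj oil areb fih mgi earpi skzgb mgt sgd mfyg bhv qmth zmx kpxue hwt
Hunk 7: at line 4 remove [areb,fih] add [baf,jcyv] -> 17 lines: csf scfy rzbj oil baf jcyv mgi earpi skzgb mgt sgd mfyg bhv qmth zmx kpxue hwt
Final line count: 17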